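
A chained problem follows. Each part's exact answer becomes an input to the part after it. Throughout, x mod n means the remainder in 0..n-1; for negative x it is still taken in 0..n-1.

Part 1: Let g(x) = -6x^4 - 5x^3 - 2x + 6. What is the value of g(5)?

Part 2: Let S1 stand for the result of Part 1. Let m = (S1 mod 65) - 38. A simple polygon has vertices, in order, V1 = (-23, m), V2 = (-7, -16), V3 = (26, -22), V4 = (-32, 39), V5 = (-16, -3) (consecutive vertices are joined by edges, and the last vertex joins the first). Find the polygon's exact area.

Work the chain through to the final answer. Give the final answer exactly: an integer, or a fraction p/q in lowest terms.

936

Part 1: -6*(5)^4 - 5*(5)^3 - 2*(5)^1 + 6 = (-3750) + (-625) + (-10) + (6) = -4379; answer -4379
Part 2: S1 = -4379; m = 3; cross terms: (-23*-16 - -7*3)=389, (-7*-22 - 26*-16)=570, (26*39 - -32*-22)=310, (-32*-3 - -16*39)=720, (-16*3 - -23*-3)=-117; twice the area = |1872| = 1872; area = 936; answer 936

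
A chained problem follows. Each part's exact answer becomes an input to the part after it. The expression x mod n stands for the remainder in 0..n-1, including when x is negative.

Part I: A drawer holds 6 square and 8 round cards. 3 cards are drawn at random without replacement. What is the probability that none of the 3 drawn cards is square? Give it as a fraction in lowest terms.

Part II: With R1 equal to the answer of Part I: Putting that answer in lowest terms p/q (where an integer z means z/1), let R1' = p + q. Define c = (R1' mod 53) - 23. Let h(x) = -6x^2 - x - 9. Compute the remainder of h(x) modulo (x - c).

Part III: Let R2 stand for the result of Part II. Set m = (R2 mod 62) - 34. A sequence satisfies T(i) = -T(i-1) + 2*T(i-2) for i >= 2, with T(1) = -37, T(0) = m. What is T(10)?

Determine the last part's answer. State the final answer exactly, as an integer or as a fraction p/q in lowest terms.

Part I: total draws C(14,3) = 364; favorable C(8,3) = 56; P = 2/13; answer 2/13
Part II: R1 = 2/13; threaded value p + q = 15; c = -8; remainder = value at the root: -6*(-8)^2 - 1*(-8)^1 - 9 = (-384) + (8) + (-9) = -385; answer -385
Part III: R2 = -385; m = 15; T(2) = -1*(-37) + 2*(15) = 67; iterating: T(2)=67, T(3)=-141, T(4)=275, T(5)=-557, T(6)=1107, T(7)=-2221, T(8)=4435, T(9)=-8877, T(10)=17747; answer 17747

17747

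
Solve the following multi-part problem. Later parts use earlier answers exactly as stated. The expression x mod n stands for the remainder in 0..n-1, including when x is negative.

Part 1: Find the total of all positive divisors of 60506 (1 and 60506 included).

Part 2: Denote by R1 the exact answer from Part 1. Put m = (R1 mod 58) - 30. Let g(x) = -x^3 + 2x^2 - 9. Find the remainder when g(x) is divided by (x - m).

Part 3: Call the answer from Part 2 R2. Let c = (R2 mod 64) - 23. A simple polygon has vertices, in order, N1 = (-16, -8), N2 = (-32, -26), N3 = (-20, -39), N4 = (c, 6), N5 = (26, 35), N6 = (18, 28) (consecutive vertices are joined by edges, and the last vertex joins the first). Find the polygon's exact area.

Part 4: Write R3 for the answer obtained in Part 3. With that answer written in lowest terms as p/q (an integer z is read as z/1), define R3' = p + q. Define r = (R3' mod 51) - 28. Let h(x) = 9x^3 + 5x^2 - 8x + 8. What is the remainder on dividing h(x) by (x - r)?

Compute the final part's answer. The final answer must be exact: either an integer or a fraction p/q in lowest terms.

85394

Part 1: 60506 = 2 * 30253; sigma = (1 + 2) * (1 + 30253) = 3 * 30254 = 90762; answer 90762
Part 2: R1 = 90762; m = 20; remainder = value at the root: -1*(20)^3 + 2*(20)^2 - 9 = (-8000) + (800) + (-9) = -7209; answer -7209
Part 3: R2 = -7209; c = 0; cross terms: (-16*-26 - -32*-8)=160, (-32*-39 - -20*-26)=728, (-20*6 - 0*-39)=-120, (0*35 - 26*6)=-156, (26*28 - 18*35)=98, (18*-8 - -16*28)=304; twice the area = |1014| = 1014; area = 507; answer 507
Part 4: R3 = 507; threaded value p + q = 508; r = 21; remainder = value at the root: 9*(21)^3 + 5*(21)^2 - 8*(21)^1 + 8 = (83349) + (2205) + (-168) + (8) = 85394; answer 85394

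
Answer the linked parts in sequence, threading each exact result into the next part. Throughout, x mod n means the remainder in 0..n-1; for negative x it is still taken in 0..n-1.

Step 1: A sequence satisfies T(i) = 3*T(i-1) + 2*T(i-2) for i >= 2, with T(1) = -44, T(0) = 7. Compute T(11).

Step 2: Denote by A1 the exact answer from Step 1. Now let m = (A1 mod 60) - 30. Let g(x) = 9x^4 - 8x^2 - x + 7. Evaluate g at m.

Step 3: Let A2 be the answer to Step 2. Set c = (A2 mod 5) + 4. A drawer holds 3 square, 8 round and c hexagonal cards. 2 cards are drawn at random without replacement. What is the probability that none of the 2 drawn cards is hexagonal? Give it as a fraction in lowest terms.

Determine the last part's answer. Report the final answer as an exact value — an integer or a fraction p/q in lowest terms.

55/136

Step 1: T(2) = 3*(-44) + 2*(7) = -118; iterating: T(2)=-118, T(3)=-442, T(4)=-1562, T(5)=-5570, T(6)=-19834, T(7)=-70642, T(8)=-251594, T(9)=-896066, T(10)=-3191386, T(11)=-11366290; answer -11366290
Step 2: A1 = -11366290; m = 20; 9*(20)^4 - 8*(20)^2 - 1*(20)^1 + 7 = (1440000) + (-3200) + (-20) + (7) = 1436787; answer 1436787
Step 3: A2 = 1436787; c = 6; total draws C(17,2) = 136; favorable C(11,2) = 55; P = 55/136; answer 55/136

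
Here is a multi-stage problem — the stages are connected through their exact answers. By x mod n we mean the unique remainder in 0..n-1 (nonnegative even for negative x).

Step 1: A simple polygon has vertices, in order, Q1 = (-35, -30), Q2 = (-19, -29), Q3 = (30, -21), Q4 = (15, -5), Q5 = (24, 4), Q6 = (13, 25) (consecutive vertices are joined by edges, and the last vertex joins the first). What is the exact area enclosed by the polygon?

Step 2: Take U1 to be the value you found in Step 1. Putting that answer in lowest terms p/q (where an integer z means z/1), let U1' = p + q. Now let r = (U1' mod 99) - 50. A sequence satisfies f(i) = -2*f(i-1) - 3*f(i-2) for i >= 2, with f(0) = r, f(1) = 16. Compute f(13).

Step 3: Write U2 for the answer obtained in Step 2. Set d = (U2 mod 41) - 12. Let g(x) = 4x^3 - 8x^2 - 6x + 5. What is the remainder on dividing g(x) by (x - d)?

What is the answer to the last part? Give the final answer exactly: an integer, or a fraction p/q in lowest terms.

81373

Step 1: cross terms: (-35*-29 - -19*-30)=445, (-19*-21 - 30*-29)=1269, (30*-5 - 15*-21)=165, (15*4 - 24*-5)=180, (24*25 - 13*4)=548, (13*-30 - -35*25)=485; twice the area = |3092| = 3092; area = 1546; answer 1546
Step 2: U1 = 1546; threaded value p + q = 1547; r = 12; f(2) = -2*(16) - 3*(12) = -68; iterating: f(2)=-68, f(3)=88, f(4)=28, f(5)=-320, f(6)=556, f(7)=-152, f(8)=-1364, f(9)=3184, f(10)=-2276, f(11)=-5000, f(12)=16828, f(13)=-18656; answer -18656
Step 3: U2 = -18656; d = 28; remainder = value at the root: 4*(28)^3 - 8*(28)^2 - 6*(28)^1 + 5 = (87808) + (-6272) + (-168) + (5) = 81373; answer 81373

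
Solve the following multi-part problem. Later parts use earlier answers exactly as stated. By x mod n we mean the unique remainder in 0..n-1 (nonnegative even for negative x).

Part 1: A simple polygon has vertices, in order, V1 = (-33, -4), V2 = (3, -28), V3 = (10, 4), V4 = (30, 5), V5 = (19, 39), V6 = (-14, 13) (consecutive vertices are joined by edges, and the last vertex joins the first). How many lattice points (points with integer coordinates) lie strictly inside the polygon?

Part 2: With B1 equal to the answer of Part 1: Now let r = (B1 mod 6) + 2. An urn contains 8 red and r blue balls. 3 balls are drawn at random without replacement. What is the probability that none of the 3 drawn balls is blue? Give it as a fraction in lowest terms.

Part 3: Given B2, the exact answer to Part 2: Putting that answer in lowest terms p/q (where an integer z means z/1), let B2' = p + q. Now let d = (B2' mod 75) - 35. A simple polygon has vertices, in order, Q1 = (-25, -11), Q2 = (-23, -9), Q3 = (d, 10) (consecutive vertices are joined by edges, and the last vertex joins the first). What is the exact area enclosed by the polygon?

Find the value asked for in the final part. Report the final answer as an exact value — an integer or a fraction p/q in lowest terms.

Part 1: cross terms: (-33*-28 - 3*-4)=936, (3*4 - 10*-28)=292, (10*5 - 30*4)=-70, (30*39 - 19*5)=1075, (19*13 - -14*39)=793, (-14*-4 - -33*13)=485; twice the area = |3511| = 3511; area = 3511/2; boundary points = 12 + 1 + 1 + 1 + 1 + 1 = 17; strictly interior points = area - boundary/2 + 1 = 1748; answer 1748
Part 2: B1 = 1748; r = 4; total draws C(12,3) = 220; favorable C(8,3) = 56; P = 14/55; answer 14/55
Part 3: B2 = 14/55; threaded value p + q = 69; d = 34; cross terms: (-25*-9 - -23*-11)=-28, (-23*10 - 34*-9)=76, (34*-11 - -25*10)=-124; twice the area = |-76| = 76; area = 38; answer 38

38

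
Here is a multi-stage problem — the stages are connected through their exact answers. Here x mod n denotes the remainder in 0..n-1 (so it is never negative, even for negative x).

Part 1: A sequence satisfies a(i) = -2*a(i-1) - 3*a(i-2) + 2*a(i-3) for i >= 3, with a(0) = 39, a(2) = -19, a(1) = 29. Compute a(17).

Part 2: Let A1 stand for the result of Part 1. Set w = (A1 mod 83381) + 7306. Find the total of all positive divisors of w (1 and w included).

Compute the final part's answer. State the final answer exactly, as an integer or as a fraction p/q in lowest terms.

149040

Part 1: a(3) = -2*(-19) - 3*(29) + 2*(39) = 29; iterating: a(3)=29, a(4)=57, a(5)=-239, a(6)=365, a(7)=101, a(8)=-1775, a(9)=3977, a(10)=-2427, a(11)=-10627, a(12)=36489, a(13)=-45951, a(14)=-38819, a(15)=288469, a(16)=-552383, a(17)=161721; answer 161721
Part 2: A1 = 161721; w = 85646; 85646 = 2 * 11 * 17 * 229; sigma = (1 + 2) * (1 + 11) * (1 + 17) * (1 + 229) = 3 * 12 * 18 * 230 = 149040; answer 149040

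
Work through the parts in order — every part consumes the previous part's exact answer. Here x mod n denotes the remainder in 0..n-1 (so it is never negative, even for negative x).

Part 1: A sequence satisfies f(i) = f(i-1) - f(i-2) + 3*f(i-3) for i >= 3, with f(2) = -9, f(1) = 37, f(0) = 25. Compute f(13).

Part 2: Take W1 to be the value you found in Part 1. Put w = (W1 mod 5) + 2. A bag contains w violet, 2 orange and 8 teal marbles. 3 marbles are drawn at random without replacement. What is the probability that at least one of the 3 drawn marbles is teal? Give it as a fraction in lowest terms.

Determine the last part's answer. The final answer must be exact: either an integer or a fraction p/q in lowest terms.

9/10

Part 1: f(3) = 1*(-9) - 1*(37) + 3*(25) = 29; iterating: f(3)=29, f(4)=149, f(5)=93, f(6)=31, f(7)=385, f(8)=633, f(9)=341, f(10)=863, f(11)=2421, f(12)=2581, f(13)=2749; answer 2749
Part 2: W1 = 2749; w = 6; total draws C(16,3) = 560; complement C(8,3) = 56; favorable 560 - 56 = 504; P = 9/10; answer 9/10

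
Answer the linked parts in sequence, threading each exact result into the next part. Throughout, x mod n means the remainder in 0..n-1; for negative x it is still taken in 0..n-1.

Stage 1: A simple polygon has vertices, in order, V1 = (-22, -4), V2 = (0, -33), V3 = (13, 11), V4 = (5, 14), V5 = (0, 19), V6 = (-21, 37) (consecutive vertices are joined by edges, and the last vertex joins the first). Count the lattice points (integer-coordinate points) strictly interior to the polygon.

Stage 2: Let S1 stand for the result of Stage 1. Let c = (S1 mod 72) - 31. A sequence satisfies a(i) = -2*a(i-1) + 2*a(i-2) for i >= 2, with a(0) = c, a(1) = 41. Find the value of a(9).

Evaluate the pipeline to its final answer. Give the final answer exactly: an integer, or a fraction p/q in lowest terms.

Stage 1: cross terms: (-22*-33 - 0*-4)=726, (0*11 - 13*-33)=429, (13*14 - 5*11)=127, (5*19 - 0*14)=95, (0*37 - -21*19)=399, (-21*-4 - -22*37)=898; twice the area = |2674| = 2674; area = 1337; boundary points = 1 + 1 + 1 + 5 + 3 + 1 = 12; strictly interior points = area - boundary/2 + 1 = 1332; answer 1332
Stage 2: S1 = 1332; c = 5; a(2) = -2*(41) + 2*(5) = -72; iterating: a(2)=-72, a(3)=226, a(4)=-596, a(5)=1644, a(6)=-4480, a(7)=12248, a(8)=-33456, a(9)=91408; answer 91408

91408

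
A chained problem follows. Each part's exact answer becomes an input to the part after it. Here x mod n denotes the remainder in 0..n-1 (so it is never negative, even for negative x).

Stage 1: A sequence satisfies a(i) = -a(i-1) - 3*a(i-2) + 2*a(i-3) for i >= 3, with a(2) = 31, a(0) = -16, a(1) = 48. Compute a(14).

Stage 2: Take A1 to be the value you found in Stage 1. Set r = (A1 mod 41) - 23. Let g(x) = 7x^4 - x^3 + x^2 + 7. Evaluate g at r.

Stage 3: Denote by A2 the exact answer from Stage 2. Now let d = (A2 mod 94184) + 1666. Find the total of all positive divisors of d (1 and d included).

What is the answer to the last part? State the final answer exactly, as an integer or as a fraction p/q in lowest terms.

97536

Stage 1: a(3) = -1*(31) - 3*(48) + 2*(-16) = -207; iterating: a(3)=-207, a(4)=210, a(5)=473, a(6)=-1517, a(7)=518, a(8)=4979, a(9)=-9567, a(10)=-4334, a(11)=42993, a(12)=-49125, a(13)=-88522, a(14)=321883; answer 321883
Stage 2: A1 = 321883; r = 10; 7*(10)^4 - 1*(10)^3 + 1*(10)^2 + 7 = (70000) + (-1000) + (100) + (7) = 69107; answer 69107
Stage 3: A2 = 69107; d = 70773; 70773 = 3 * 31 * 761; sigma = (1 + 3) * (1 + 31) * (1 + 761) = 4 * 32 * 762 = 97536; answer 97536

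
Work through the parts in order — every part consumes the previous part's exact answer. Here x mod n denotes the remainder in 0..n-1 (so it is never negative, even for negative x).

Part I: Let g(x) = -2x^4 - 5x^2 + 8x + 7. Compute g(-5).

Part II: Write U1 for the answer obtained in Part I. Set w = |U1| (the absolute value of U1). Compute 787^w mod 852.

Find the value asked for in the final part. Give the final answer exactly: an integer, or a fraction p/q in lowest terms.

Part I: -2*(-5)^4 - 5*(-5)^2 + 8*(-5)^1 + 7 = (-1250) + (-125) + (-40) + (7) = -1408; answer -1408
Part II: U1 = -1408; w = 1408; squarings mod 852: 787^1=787, 787^2=817, 787^4=373, 787^8=253, 787^16=109, 787^32=805, 787^64=505, 787^128=277, 787^256=49, 787^512=697, 787^1024=169; 787^1408 = 787^128 * 787^256 * 787^1024 = 253 (mod 852); answer 253

253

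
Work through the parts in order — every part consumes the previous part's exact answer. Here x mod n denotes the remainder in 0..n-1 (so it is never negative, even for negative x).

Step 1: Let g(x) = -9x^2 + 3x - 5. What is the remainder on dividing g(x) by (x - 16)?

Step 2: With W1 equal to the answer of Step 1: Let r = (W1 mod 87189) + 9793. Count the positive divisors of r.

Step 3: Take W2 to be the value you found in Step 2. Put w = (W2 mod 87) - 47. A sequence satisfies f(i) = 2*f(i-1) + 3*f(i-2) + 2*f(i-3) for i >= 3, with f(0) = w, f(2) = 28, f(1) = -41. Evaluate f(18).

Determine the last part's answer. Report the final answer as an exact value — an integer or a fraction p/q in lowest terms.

Step 1: remainder = value at the root: -9*(16)^2 + 3*(16)^1 - 5 = (-2304) + (48) + (-5) = -2261; answer -2261
Step 2: W1 = -2261; r = 94721; 94721 = 11 * 79 * 109; number of divisors = (1+1) * (1+1) * (1+1) = 8; answer 8
Step 3: W2 = 8; w = -39; f(3) = 2*(28) + 3*(-41) + 2*(-39) = -145; iterating: f(3)=-145, f(4)=-288, f(5)=-955, f(6)=-3064, f(7)=-9569, f(8)=-30240, f(9)=-95315, f(10)=-300488, f(11)=-947401, f(12)=-2986896, f(13)=-9416971, f(14)=-29689432, f(15)=-93603569, f(16)=-295109376, f(17)=-930408323, f(18)=-2933351912; answer -2933351912

-2933351912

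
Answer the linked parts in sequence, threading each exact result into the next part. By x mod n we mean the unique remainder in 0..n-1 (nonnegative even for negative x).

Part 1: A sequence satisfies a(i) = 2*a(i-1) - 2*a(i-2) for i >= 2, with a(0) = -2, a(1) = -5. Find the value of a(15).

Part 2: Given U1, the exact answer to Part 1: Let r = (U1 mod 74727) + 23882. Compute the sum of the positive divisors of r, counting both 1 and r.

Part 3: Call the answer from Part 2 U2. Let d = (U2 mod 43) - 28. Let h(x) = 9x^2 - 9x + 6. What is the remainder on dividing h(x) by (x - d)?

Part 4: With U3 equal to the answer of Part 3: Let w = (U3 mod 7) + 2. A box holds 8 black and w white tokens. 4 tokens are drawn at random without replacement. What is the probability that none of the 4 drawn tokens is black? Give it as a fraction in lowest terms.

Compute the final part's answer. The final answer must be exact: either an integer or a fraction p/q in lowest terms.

1/26

Part 1: a(2) = 2*(-5) - 2*(-2) = -6; iterating: a(2)=-6, a(3)=-2, a(4)=8, a(5)=20, a(6)=24, a(7)=8, a(8)=-32, a(9)=-80, a(10)=-96, a(11)=-32, a(12)=128, a(13)=320, a(14)=384, a(15)=128; answer 128
Part 2: U1 = 128; r = 24010; 24010 = 2 * 5 * 7^4; sigma = (1 + 2) * (1 + 5) * (1 + 7 + 49 + 343 + 2401) = 3 * 6 * 2801 = 50418; answer 50418
Part 3: U2 = 50418; d = -6; remainder = value at the root: 9*(-6)^2 - 9*(-6)^1 + 6 = (324) + (54) + (6) = 384; answer 384
Part 4: U3 = 384; w = 8; total draws C(16,4) = 1820; favorable C(8,4) = 70; P = 1/26; answer 1/26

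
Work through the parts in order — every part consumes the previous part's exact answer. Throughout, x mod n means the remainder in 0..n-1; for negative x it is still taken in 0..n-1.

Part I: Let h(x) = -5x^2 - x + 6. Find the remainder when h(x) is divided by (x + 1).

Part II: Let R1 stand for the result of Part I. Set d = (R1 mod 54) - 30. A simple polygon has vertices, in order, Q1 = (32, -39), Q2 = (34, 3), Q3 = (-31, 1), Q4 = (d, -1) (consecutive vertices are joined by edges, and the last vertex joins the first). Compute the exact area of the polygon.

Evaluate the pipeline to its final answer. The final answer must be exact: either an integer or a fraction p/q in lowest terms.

1366

Part I: remainder = value at the root: -5*(-1)^2 - 1*(-1)^1 + 6 = (-5) + (1) + (6) = 2; answer 2
Part II: R1 = 2; d = -28; cross terms: (32*3 - 34*-39)=1422, (34*1 - -31*3)=127, (-31*-1 - -28*1)=59, (-28*-39 - 32*-1)=1124; twice the area = |2732| = 2732; area = 1366; answer 1366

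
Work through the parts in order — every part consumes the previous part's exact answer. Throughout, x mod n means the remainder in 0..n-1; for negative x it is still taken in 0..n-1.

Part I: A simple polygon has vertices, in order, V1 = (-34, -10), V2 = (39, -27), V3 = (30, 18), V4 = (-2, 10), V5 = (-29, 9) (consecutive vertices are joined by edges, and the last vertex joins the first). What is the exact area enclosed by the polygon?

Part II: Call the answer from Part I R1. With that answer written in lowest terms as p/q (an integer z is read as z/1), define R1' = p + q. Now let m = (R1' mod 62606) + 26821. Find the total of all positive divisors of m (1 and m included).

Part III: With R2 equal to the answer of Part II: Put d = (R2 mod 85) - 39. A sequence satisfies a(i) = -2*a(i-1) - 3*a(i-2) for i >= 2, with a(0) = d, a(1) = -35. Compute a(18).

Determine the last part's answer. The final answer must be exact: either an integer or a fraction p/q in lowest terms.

Part I: cross terms: (-34*-27 - 39*-10)=1308, (39*18 - 30*-27)=1512, (30*10 - -2*18)=336, (-2*9 - -29*10)=272, (-29*-10 - -34*9)=596; twice the area = |4024| = 4024; area = 2012; answer 2012
Part II: R1 = 2012; threaded value p + q = 2013; m = 28834; 28834 = 2 * 13 * 1109; sigma = (1 + 2) * (1 + 13) * (1 + 1109) = 3 * 14 * 1110 = 46620; answer 46620
Part III: R2 = 46620; d = 1; a(2) = -2*(-35) - 3*(1) = 67; iterating: a(2)=67, a(3)=-29, a(4)=-143, a(5)=373, a(6)=-317, a(7)=-485, a(8)=1921, a(9)=-2387, a(10)=-989, a(11)=9139, a(12)=-15311, a(13)=3205, a(14)=39523, a(15)=-88661, a(16)=58753, a(17)=148477, a(18)=-473213; answer -473213

-473213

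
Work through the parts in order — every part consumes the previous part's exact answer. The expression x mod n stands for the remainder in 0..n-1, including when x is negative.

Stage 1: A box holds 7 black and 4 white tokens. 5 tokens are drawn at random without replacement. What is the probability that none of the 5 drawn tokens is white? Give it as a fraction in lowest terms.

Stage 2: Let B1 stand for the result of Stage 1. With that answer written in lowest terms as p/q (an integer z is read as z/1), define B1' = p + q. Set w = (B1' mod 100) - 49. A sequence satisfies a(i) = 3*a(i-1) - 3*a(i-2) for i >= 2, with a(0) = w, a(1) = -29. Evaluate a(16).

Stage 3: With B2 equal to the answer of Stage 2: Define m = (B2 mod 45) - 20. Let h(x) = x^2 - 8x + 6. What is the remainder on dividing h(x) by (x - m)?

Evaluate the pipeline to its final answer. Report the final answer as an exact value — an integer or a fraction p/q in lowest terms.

26

Stage 1: total draws C(11,5) = 462; favorable C(7,5) = 21; P = 1/22; answer 1/22
Stage 2: B1 = 1/22; threaded value p + q = 23; w = -26; a(2) = 3*(-29) - 3*(-26) = -9; iterating: a(2)=-9, a(3)=60, a(4)=207, a(5)=441, a(6)=702, a(7)=783, a(8)=243, a(9)=-1620, a(10)=-5589, a(11)=-11907, a(12)=-18954, a(13)=-21141, a(14)=-6561, a(15)=43740, a(16)=150903; answer 150903
Stage 3: B2 = 150903; m = -2; remainder = value at the root: 1*(-2)^2 - 8*(-2)^1 + 6 = (4) + (16) + (6) = 26; answer 26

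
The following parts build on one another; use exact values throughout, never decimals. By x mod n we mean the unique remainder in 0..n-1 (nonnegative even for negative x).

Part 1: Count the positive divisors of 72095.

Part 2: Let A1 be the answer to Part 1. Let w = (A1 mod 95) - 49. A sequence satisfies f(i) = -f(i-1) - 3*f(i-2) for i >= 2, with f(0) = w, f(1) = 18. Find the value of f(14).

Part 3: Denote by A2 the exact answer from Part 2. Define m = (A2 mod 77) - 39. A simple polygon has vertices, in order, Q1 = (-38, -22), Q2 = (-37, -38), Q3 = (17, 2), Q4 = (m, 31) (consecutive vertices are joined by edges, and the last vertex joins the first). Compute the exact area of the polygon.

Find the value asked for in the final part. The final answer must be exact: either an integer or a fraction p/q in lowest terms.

Part 1: 72095 = 5 * 14419; number of divisors = (1+1) * (1+1) = 4; answer 4
Part 2: A1 = 4; w = -45; f(2) = -1*(18) - 3*(-45) = 117; iterating: f(2)=117, f(3)=-171, f(4)=-180, f(5)=693, f(6)=-153, f(7)=-1926, f(8)=2385, f(9)=3393, f(10)=-10548, f(11)=369, f(12)=31275, f(13)=-32382, f(14)=-61443; answer -61443
Part 3: A2 = -61443; m = -36; cross terms: (-38*-38 - -37*-22)=630, (-37*2 - 17*-38)=572, (17*31 - -36*2)=599, (-36*-22 - -38*31)=1970; twice the area = |3771| = 3771; area = 3771/2; answer 3771/2

3771/2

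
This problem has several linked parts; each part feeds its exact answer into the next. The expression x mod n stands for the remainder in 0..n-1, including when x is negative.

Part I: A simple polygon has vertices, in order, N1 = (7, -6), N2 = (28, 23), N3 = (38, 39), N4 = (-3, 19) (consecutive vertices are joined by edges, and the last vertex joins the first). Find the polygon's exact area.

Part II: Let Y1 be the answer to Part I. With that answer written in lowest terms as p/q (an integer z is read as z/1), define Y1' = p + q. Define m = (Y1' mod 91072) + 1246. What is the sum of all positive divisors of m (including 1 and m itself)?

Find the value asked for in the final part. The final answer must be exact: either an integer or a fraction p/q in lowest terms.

Part I: cross terms: (7*23 - 28*-6)=329, (28*39 - 38*23)=218, (38*19 - -3*39)=839, (-3*-6 - 7*19)=-115; twice the area = |1271| = 1271; area = 1271/2; answer 1271/2
Part II: Y1 = 1271/2; threaded value p + q = 1273; m = 2519; 2519 = 11 * 229; sigma = (1 + 11) * (1 + 229) = 12 * 230 = 2760; answer 2760

2760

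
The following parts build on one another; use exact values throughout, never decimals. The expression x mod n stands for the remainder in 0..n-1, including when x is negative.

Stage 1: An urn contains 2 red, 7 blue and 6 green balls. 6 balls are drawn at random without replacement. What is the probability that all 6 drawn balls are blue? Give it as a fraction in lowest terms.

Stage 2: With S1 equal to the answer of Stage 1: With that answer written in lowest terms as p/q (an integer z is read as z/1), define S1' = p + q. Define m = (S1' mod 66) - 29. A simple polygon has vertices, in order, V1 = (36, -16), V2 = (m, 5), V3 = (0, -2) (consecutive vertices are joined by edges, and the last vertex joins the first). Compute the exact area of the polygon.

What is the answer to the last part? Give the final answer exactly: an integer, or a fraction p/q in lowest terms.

315

Stage 1: total draws C(15,6) = 5005; favorable C(7,6) = 7; P = 1/715; answer 1/715
Stage 2: S1 = 1/715; threaded value p + q = 716; m = 27; cross terms: (36*5 - 27*-16)=612, (27*-2 - 0*5)=-54, (0*-16 - 36*-2)=72; twice the area = |630| = 630; area = 315; answer 315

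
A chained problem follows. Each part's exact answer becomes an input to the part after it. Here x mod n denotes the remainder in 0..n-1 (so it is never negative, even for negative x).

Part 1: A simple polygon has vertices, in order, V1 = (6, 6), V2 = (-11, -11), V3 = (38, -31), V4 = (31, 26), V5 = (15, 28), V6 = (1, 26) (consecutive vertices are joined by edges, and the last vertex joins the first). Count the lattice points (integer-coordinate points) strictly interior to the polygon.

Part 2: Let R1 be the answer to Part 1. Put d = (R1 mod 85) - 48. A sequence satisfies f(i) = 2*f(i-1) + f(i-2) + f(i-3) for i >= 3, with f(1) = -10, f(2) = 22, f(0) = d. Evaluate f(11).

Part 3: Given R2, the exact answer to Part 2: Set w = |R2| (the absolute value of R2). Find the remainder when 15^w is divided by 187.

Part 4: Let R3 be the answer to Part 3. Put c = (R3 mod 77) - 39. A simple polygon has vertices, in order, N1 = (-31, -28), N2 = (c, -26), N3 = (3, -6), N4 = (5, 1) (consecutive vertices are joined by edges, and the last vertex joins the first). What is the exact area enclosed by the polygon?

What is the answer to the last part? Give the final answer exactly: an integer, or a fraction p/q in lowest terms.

613

Part 1: cross terms: (6*-11 - -11*6)=0, (-11*-31 - 38*-11)=759, (38*26 - 31*-31)=1949, (31*28 - 15*26)=478, (15*26 - 1*28)=362, (1*6 - 6*26)=-150; twice the area = |3398| = 3398; area = 1699; boundary points = 17 + 1 + 1 + 2 + 2 + 5 = 28; strictly interior points = area - boundary/2 + 1 = 1686; answer 1686
Part 2: R1 = 1686; d = 23; f(3) = 2*(22) + 1*(-10) + 1*(23) = 57; iterating: f(3)=57, f(4)=126, f(5)=331, f(6)=845, f(7)=2147, f(8)=5470, f(9)=13932, f(10)=35481, f(11)=90364; answer 90364
Part 3: R2 = 90364; w = 90364; squarings mod 187: 15^1=15, 15^2=38, 15^4=135, 15^8=86, 15^16=103, 15^32=137, 15^64=69, 15^128=86, 15^256=103, 15^512=137, 15^1024=69, 15^2048=86, 15^4096=103, 15^8192=137, 15^16384=69, 15^32768=86, 15^65536=103; 15^90364 = 15^4 * 15^8 * 15^16 * 15^32 * 15^64 * 15^128 * 15^8192 * 15^16384 * 15^65536 = 135 (mod 187); answer 135
Part 4: R3 = 135; c = 19; cross terms: (-31*-26 - 19*-28)=1338, (19*-6 - 3*-26)=-36, (3*1 - 5*-6)=33, (5*-28 - -31*1)=-109; twice the area = |1226| = 1226; area = 613; answer 613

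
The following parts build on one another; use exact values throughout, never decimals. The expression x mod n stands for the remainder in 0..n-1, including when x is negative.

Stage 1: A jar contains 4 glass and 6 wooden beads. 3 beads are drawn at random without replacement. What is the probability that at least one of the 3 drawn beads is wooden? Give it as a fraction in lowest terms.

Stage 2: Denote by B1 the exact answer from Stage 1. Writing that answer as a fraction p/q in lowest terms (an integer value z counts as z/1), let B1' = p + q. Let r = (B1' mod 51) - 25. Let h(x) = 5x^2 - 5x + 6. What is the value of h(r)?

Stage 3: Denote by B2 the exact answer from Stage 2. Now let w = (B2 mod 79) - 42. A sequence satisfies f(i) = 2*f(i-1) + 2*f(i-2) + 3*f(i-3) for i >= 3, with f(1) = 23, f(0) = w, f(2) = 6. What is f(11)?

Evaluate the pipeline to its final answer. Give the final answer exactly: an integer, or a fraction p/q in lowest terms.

Stage 1: total draws C(10,3) = 120; complement C(4,3) = 4; favorable 120 - 4 = 116; P = 29/30; answer 29/30
Stage 2: B1 = 29/30; threaded value p + q = 59; r = -17; 5*(-17)^2 - 5*(-17)^1 + 6 = (1445) + (85) + (6) = 1536; answer 1536
Stage 3: B2 = 1536; w = -7; f(3) = 2*(6) + 2*(23) + 3*(-7) = 37; iterating: f(3)=37, f(4)=155, f(5)=402, f(6)=1225, f(7)=3719, f(8)=11094, f(9)=33301, f(10)=99947, f(11)=299778; answer 299778

299778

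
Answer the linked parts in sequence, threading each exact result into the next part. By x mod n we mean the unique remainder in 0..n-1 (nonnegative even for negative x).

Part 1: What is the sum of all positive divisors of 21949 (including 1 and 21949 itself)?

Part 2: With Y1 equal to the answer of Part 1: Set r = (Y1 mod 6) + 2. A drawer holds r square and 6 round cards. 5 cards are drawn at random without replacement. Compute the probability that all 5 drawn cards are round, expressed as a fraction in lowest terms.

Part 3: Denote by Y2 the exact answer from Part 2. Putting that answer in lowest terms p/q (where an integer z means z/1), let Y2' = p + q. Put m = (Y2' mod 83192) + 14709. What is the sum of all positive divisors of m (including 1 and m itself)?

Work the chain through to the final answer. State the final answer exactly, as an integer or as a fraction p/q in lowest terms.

Part 1: 21949 = 47 * 467; sigma = (1 + 47) * (1 + 467) = 48 * 468 = 22464; answer 22464
Part 2: Y1 = 22464; r = 2; total draws C(8,5) = 56; favorable C(6,5) = 6; P = 3/28; answer 3/28
Part 3: Y2 = 3/28; threaded value p + q = 31; m = 14740; 14740 = 2^2 * 5 * 11 * 67; sigma = (1 + 2 + 4) * (1 + 5) * (1 + 11) * (1 + 67) = 7 * 6 * 12 * 68 = 34272; answer 34272

34272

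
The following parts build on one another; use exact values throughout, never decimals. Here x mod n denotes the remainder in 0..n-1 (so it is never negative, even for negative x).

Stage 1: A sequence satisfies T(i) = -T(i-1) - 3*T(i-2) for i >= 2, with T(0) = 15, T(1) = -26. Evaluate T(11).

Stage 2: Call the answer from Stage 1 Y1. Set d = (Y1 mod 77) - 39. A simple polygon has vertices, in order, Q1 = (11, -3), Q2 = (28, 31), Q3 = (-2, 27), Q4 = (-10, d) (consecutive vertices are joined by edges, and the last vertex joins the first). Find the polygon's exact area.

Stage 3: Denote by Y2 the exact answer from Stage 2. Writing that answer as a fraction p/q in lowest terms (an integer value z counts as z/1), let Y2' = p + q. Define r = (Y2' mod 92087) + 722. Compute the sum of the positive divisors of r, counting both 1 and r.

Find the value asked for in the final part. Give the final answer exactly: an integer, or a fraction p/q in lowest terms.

Stage 1: T(2) = -1*(-26) - 3*(15) = -19; iterating: T(2)=-19, T(3)=97, T(4)=-40, T(5)=-251, T(6)=371, T(7)=382, T(8)=-1495, T(9)=349, T(10)=4136, T(11)=-5183; answer -5183
Stage 2: Y1 = -5183; d = 14; cross terms: (11*31 - 28*-3)=425, (28*27 - -2*31)=818, (-2*14 - -10*27)=242, (-10*-3 - 11*14)=-124; twice the area = |1361| = 1361; area = 1361/2; answer 1361/2
Stage 3: Y2 = 1361/2; threaded value p + q = 1363; r = 2085; 2085 = 3 * 5 * 139; sigma = (1 + 3) * (1 + 5) * (1 + 139) = 4 * 6 * 140 = 3360; answer 3360

3360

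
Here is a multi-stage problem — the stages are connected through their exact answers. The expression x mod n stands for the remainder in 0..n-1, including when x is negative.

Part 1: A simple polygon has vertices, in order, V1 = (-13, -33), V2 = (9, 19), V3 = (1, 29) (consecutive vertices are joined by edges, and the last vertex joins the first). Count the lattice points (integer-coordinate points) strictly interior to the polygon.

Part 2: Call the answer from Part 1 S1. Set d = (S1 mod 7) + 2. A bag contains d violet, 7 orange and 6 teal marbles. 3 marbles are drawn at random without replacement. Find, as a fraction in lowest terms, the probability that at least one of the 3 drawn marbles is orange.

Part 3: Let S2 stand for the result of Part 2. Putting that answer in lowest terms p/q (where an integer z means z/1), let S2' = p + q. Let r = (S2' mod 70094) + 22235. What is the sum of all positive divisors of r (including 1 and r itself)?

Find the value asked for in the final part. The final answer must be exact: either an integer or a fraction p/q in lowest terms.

Part 1: cross terms: (-13*19 - 9*-33)=50, (9*29 - 1*19)=242, (1*-33 - -13*29)=344; twice the area = |636| = 636; area = 318; boundary points = 2 + 2 + 2 = 6; strictly interior points = area - boundary/2 + 1 = 316; answer 316
Part 2: S1 = 316; d = 3; total draws C(16,3) = 560; complement C(9,3) = 84; favorable 560 - 84 = 476; P = 17/20; answer 17/20
Part 3: S2 = 17/20; threaded value p + q = 37; r = 22272; 22272 = 2^8 * 3 * 29; sigma = (1 + 2 + 4 + 8 + 16 + 32 + 64 + 128 + 256) * (1 + 3) * (1 + 29) = 511 * 4 * 30 = 61320; answer 61320

61320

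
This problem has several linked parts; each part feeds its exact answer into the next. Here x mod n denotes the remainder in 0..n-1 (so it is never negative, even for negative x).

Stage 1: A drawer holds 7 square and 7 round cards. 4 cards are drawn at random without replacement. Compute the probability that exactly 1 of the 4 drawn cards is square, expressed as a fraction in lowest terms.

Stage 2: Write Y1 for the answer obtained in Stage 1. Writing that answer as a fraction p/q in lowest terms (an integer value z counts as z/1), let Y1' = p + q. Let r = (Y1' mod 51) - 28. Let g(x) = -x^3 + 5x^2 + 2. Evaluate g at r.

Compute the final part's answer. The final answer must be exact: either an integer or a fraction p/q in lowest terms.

Stage 1: total draws C(14,4) = 1001; favorable C(7,1)*C(7,3) = 245; P = 35/143; answer 35/143
Stage 2: Y1 = 35/143; threaded value p + q = 178; r = -3; -1*(-3)^3 + 5*(-3)^2 + 2 = (27) + (45) + (2) = 74; answer 74

74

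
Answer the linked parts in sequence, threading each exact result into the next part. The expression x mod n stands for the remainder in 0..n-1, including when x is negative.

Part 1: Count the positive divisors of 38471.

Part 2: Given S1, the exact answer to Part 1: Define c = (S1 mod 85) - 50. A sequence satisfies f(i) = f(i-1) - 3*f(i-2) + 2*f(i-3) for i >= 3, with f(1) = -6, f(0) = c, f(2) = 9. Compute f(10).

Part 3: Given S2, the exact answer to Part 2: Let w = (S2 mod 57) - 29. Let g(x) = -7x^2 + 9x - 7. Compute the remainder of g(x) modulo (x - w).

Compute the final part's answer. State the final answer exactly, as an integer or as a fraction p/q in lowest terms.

-617

Part 1: 38471 = 17 * 31 * 73; number of divisors = (1+1) * (1+1) * (1+1) = 8; answer 8
Part 2: S1 = 8; c = -42; f(3) = 1*(9) - 3*(-6) + 2*(-42) = -57; iterating: f(3)=-57, f(4)=-96, f(5)=93, f(6)=267, f(7)=-204, f(8)=-819, f(9)=327, f(10)=2376; answer 2376
Part 3: S2 = 2376; w = 10; remainder = value at the root: -7*(10)^2 + 9*(10)^1 - 7 = (-700) + (90) + (-7) = -617; answer -617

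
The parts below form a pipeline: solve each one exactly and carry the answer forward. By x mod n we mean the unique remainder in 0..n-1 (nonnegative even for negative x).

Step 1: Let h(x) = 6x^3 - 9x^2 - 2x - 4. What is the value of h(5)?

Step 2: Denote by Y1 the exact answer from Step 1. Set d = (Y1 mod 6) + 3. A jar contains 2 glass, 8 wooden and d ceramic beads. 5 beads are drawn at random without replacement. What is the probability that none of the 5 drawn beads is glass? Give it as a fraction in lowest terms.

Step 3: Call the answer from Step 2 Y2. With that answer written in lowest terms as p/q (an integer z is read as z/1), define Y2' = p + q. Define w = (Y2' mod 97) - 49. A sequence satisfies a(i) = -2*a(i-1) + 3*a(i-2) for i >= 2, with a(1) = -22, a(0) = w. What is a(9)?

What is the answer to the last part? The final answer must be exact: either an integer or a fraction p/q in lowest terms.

Step 1: 6*(5)^3 - 9*(5)^2 - 2*(5)^1 - 4 = (750) + (-225) + (-10) + (-4) = 511; answer 511
Step 2: Y1 = 511; d = 4; total draws C(14,5) = 2002; favorable C(12,5) = 792; P = 36/91; answer 36/91
Step 3: Y2 = 36/91; threaded value p + q = 127; w = -19; a(2) = -2*(-22) + 3*(-19) = -13; iterating: a(2)=-13, a(3)=-40, a(4)=41, a(5)=-202, a(6)=527, a(7)=-1660, a(8)=4901, a(9)=-14782; answer -14782

-14782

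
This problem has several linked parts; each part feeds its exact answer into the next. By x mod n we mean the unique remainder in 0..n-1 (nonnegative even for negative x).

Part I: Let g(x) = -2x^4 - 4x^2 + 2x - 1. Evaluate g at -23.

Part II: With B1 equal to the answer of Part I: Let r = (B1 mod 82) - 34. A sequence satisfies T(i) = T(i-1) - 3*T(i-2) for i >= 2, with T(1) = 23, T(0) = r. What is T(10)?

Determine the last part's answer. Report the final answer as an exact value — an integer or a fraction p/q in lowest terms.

-2617

Part I: -2*(-23)^4 - 4*(-23)^2 + 2*(-23)^1 - 1 = (-559682) + (-2116) + (-46) + (-1) = -561845; answer -561845
Part II: B1 = -561845; r = -15; T(2) = 1*(23) - 3*(-15) = 68; iterating: T(2)=68, T(3)=-1, T(4)=-205, T(5)=-202, T(6)=413, T(7)=1019, T(8)=-220, T(9)=-3277, T(10)=-2617; answer -2617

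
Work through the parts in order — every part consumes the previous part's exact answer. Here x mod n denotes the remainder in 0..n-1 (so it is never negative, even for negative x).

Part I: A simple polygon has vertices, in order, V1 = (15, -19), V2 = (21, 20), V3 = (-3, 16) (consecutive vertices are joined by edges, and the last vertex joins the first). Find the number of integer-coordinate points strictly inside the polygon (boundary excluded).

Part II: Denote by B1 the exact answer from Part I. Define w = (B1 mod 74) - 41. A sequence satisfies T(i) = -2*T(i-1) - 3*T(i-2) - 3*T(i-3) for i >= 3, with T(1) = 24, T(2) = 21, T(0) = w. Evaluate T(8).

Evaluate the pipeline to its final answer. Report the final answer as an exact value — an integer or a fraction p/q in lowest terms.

Part I: cross terms: (15*20 - 21*-19)=699, (21*16 - -3*20)=396, (-3*-19 - 15*16)=-183; twice the area = |912| = 912; area = 456; boundary points = 3 + 4 + 1 = 8; strictly interior points = area - boundary/2 + 1 = 453; answer 453
Part II: B1 = 453; w = -32; T(3) = -2*(21) - 3*(24) - 3*(-32) = -18; iterating: T(3)=-18, T(4)=-99, T(5)=189, T(6)=-27, T(7)=-216, T(8)=-54; answer -54

-54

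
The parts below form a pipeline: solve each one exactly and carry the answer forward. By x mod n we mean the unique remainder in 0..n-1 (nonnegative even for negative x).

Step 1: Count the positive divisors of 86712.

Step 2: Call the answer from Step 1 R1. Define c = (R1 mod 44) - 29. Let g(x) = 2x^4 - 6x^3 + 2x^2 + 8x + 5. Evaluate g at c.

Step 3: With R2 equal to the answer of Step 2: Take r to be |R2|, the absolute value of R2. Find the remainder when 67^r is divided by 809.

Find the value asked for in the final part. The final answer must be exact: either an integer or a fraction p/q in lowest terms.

Step 1: 86712 = 2^3 * 3 * 3613; number of divisors = (3+1) * (1+1) * (1+1) = 16; answer 16
Step 2: R1 = 16; c = -13; 2*(-13)^4 - 6*(-13)^3 + 2*(-13)^2 + 8*(-13)^1 + 5 = (57122) + (13182) + (338) + (-104) + (5) = 70543; answer 70543
Step 3: R2 = 70543; r = 70543; squarings mod 809: 67^1=67, 67^2=444, 67^4=549, 67^8=453, 67^16=532, 67^32=683, 67^64=505, 67^128=190, 67^256=504, 67^512=799, 67^1024=100, 67^2048=292, 67^4096=319, 67^8192=636, 67^16384=805, 67^32768=16, 67^65536=256; 67^70543 = 67^1 * 67^2 * 67^4 * 67^8 * 67^128 * 67^256 * 67^512 * 67^4096 * 67^65536 = 307 (mod 809); answer 307

307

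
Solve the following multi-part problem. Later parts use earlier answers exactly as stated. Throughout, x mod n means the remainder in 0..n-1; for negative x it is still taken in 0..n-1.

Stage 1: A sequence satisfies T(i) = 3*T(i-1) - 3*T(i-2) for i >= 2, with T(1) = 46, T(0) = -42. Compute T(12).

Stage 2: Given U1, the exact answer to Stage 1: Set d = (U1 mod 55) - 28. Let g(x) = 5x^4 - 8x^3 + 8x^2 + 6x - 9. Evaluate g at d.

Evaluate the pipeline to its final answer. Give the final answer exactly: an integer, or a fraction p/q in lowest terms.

Stage 1: T(2) = 3*(46) - 3*(-42) = 264; iterating: T(2)=264, T(3)=654, T(4)=1170, T(5)=1548, T(6)=1134, T(7)=-1242, T(8)=-7128, T(9)=-17658, T(10)=-31590, T(11)=-41796, T(12)=-30618; answer -30618
Stage 2: U1 = -30618; d = -11; 5*(-11)^4 - 8*(-11)^3 + 8*(-11)^2 + 6*(-11)^1 - 9 = (73205) + (10648) + (968) + (-66) + (-9) = 84746; answer 84746

84746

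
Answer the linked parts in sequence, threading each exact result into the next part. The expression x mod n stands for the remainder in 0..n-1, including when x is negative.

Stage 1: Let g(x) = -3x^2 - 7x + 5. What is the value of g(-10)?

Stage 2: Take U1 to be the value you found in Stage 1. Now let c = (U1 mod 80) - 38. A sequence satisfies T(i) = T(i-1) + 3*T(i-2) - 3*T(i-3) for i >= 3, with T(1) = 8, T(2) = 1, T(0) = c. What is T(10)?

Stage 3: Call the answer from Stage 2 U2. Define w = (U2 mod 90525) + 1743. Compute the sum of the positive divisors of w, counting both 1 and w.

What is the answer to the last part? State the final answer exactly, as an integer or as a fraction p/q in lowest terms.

9517

Stage 1: -3*(-10)^2 - 7*(-10)^1 + 5 = (-300) + (70) + (5) = -225; answer -225
Stage 2: U1 = -225; c = -23; T(3) = 1*(1) + 3*(8) - 3*(-23) = 94; iterating: T(3)=94, T(4)=73, T(5)=352, T(6)=289, T(7)=1126, T(8)=937, T(9)=3448, T(10)=2881; answer 2881
Stage 3: U2 = 2881; w = 4624; 4624 = 2^4 * 17^2; sigma = (1 + 2 + 4 + 8 + 16) * (1 + 17 + 289) = 31 * 307 = 9517; answer 9517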